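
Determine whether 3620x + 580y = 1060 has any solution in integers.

yes

gcd(3620, 580):
  3620 = 6·580 + 140
  580 = 4·140 + 20
  140 = 7·20
so gcd(3620, 580) = 20.
20 divides 1060, so integer solutions exist.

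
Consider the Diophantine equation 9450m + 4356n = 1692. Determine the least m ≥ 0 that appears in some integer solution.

20

gcd(9450, 4356) = 18  (9450 = 2*4356 + 738, 4356 = 5*738 + 666, 738 = 1*666 + 72, 666 = 9*72 + 18, 72 = 4*18).
18 divides 1692, so solutions exist.
Back-substituting, 9450*(-59) + 4356*(128) = 18.
Scale by 1692/18 = 94: (m₀, n₀) = (-5546, 12032).
General solution: m = -5546 + 242t, n = 12032 - 525t for integer t.
m ≥ 0: smallest is -5546 mod 242 = 20 (at t = 23), with n = -43.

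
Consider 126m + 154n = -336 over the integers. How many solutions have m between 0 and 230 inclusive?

21

gcd(154, 126) = 14  (154 = 1×126 + 28, 126 = 4×28 + 14, 28 = 2×14).
Back-substituting, 126×(5) + 154×(-4) = 14.
Scale by -24: particular solution (-120, 96); reduce m mod 11: (1, -3).
General solution: m = 1 + 11t, n = -3 - 9t for integer t.
0 ≤ 1 + 11t ≤ 230 gives t ∈ [0, 20], which is 21 values.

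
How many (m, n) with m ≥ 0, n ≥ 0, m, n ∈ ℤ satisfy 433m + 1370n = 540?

gcd(1370, 433):
  1370 = 3·433 + 71
  433 = 6·71 + 7
  71 = 10·7 + 1
  7 = 7·1
so gcd(1370, 433) = 1.
Back-substitute for Bézout coefficients:
  1 = 71 - 10·7
  ... = 433·(-193) + 1370·(61)
Scale by 540: one solution is (-104220, 32940). Reduce m mod 1370: (1270, -401).
General: m = 1270 + 1370t, n = -401 - 433t.
m ≥ 0 ⇒ t ≥ 0; n ≥ 0 ⇒ t ≤ -1. So t ∈ [0, -1]: 0 solutions.

0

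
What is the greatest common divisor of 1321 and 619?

1

gcd(1321, 619):
  1321 = 2*619 + 83
  619 = 7*83 + 38
  83 = 2*38 + 7
  38 = 5*7 + 3
  7 = 2*3 + 1
  3 = 3*1
so gcd(1321, 619) = 1.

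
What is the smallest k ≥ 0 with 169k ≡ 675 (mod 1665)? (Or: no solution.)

270

gcd(1665, 169) = 1.
1 divides 675, so solutions exist.
By Bézout, 169·(-266) + 1665·(27) = 1.
So 169·(-266) ≡ 1 (mod 1665); multiply by 675: k ≡ -179550 (mod 1665).
Smallest nonnegative: k = -179550 mod 1665 = 270.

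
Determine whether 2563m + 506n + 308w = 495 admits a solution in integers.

yes

gcd(2563, 506) = 11  (2563 = 5*506 + 33, 506 = 15*33 + 11, 33 = 3*11).
gcd(11, 308) = 11.
11 divides 495, so integer solutions exist.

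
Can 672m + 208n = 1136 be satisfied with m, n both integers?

yes

gcd(672, 208) = 16.
16 divides 1136, so integer solutions exist.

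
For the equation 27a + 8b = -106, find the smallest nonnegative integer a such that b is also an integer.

gcd(27, 8):
  27 = 3·8 + 3
  8 = 2·3 + 2
  3 = 1·2 + 1
  2 = 2·1
so gcd(27, 8) = 1.
1 divides -106, so solutions exist.
Back-substitute for Bézout coefficients:
  1 = 3 - 1·2
  ... = 27·(3) + 8·(-10)
Scale by -106/1 = -106: (a₀, b₀) = (-318, 1060).
General solution: a = -318 + 8t, b = 1060 - 27t for integer t.
a ≥ 0: smallest is -318 mod 8 = 2 (at t = 40), with b = -20.

2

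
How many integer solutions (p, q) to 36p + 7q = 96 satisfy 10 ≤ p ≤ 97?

13

gcd(36, 7) = 1  (36 = 5*7 + 1, 7 = 7*1).
Back-substituting, 36*(1) + 7*(-5) = 1.
Scale by 96: particular solution (96, -480); reduce p mod 7: (5, -12).
General solution: p = 5 + 7t, q = -12 - 36t for integer t.
10 ≤ 5 + 7t ≤ 97 gives t ∈ [1, 13], which is 13 values.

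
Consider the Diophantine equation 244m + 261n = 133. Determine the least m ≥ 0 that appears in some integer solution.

115

gcd(261, 244) = 1.
1 divides 133, so solutions exist.
By Bézout, 244×(46) + 261×(-43) = 1.
Scale by 133/1 = 133: (m₀, n₀) = (6118, -5719).
General solution: m = 6118 + 261t, n = -5719 - 244t for integer t.
m ≥ 0: smallest is 6118 mod 261 = 115 (at t = -23), with n = -107.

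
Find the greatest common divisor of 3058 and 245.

gcd(3058, 245) = 1  (3058 = 12×245 + 118, 245 = 2×118 + 9, 118 = 13×9 + 1, 9 = 9×1).

1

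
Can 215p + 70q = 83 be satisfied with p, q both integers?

gcd(215, 70) = 5.
5 does not divide 83 (remainder 3), so no integer solutions.

no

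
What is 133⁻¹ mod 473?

441

gcd(473, 133) = 1  (473 = 3·133 + 74, 133 = 1·74 + 59, 74 = 1·59 + 15, 59 = 3·15 + 14, 15 = 1·14 + 1, 14 = 14·1).
Back-substituting, 133·(-32) + 473·(9) = 1.
So 133·-32 ≡ 1 (mod 473), and -32 mod 473 = 441.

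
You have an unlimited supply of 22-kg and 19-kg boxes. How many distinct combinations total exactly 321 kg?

Need nonnegative integers with 22j + 19k = 321.
gcd(22, 19) = 1, and 22·(-6) + 19·(7) = 1.
So (j₀, k₀) = (-1926, 2247); general j = -1926 + 19t, k = 2247 - 22t.
j ≥ 0 ⇒ t ≥ 102; k ≥ 0 ⇒ t ≤ 102. That's 1 value of t.

1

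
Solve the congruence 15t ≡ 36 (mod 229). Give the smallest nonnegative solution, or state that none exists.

94

gcd(229, 15) = 1  (229 = 15×15 + 4, 15 = 3×4 + 3, 4 = 1×3 + 1, 3 = 3×1).
1 divides 36, so solutions exist.
Back-substituting, 15×(-61) + 229×(4) = 1.
So 15×(-61) ≡ 1 (mod 229); multiply by 36: t ≡ -2196 (mod 229).
Smallest nonnegative: t = -2196 mod 229 = 94.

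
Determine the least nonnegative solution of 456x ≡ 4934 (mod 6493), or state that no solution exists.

5621

gcd(6493, 456) = 1  (6493 = 14×456 + 109, 456 = 4×109 + 20, 109 = 5×20 + 9, 20 = 2×9 + 2, 9 = 4×2 + 1, 2 = 2×1).
1 divides 4934, so solutions exist.
Back-substituting, 456×(-2919) + 6493×(205) = 1.
So 456×(-2919) ≡ 1 (mod 6493); multiply by 4934: x ≡ -14402346 (mod 6493).
Smallest nonnegative: x = -14402346 mod 6493 = 5621.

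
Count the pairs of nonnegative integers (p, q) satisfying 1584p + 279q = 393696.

gcd(1584, 279) = 9.
By Bézout, 1584×(3) + 279×(-17) = 9.
One solution: (9, 1360).
General: p = 9 + 31t, q = 1360 - 176t.
p ≥ 0 ⇒ t ≥ 0; q ≥ 0 ⇒ t ≤ 7. So t ∈ [0, 7]: 8 solutions.

8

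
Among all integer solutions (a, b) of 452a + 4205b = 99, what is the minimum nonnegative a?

3247

gcd(4205, 452):
  4205 = 9×452 + 137
  452 = 3×137 + 41
  137 = 3×41 + 14
  41 = 2×14 + 13
  14 = 1×13 + 1
  13 = 13×1
so gcd(4205, 452) = 1.
1 divides 99, so solutions exist.
Back-substitute for Bézout coefficients:
  1 = 14 - 1×13
  ... = 452×(-307) + 4205×(33)
Scale by 99/1 = 99: (a₀, b₀) = (-30393, 3267).
General solution: a = -30393 + 4205t, b = 3267 - 452t for integer t.
a ≥ 0: smallest is -30393 mod 4205 = 3247 (at t = 8), with b = -349.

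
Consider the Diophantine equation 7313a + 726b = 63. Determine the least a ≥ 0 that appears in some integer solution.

645

gcd(7313, 726):
  7313 = 10×726 + 53
  726 = 13×53 + 37
  53 = 1×37 + 16
  37 = 2×16 + 5
  16 = 3×5 + 1
  5 = 5×1
so gcd(7313, 726) = 1.
1 divides 63, so solutions exist.
Back-substitute for Bézout coefficients:
  1 = 16 - 3×5
  ... = 7313×(137) + 726×(-1380)
Scale by 63/1 = 63: (a₀, b₀) = (8631, -86940).
General solution: a = 8631 + 726t, b = -86940 - 7313t for integer t.
a ≥ 0: smallest is 8631 mod 726 = 645 (at t = -11), with b = -6497.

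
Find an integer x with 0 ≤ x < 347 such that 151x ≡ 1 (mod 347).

239

gcd(347, 151) = 1  (347 = 2*151 + 45, 151 = 3*45 + 16, 45 = 2*16 + 13, 16 = 1*13 + 3, 13 = 4*3 + 1, 3 = 3*1).
Back-substituting, 151*(-108) + 347*(47) = 1.
So 151*-108 ≡ 1 (mod 347), and -108 mod 347 = 239.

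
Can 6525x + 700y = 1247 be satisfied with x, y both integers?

gcd(6525, 700):
  6525 = 9*700 + 225
  700 = 3*225 + 25
  225 = 9*25
so gcd(6525, 700) = 25.
25 does not divide 1247 (remainder 22), so no integer solutions.

no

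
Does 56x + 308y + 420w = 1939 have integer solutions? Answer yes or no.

gcd(308, 56) = 28  (308 = 5×56 + 28, 56 = 2×28).
gcd(28, 420) = 28.
28 does not divide 1939 (remainder 7), so no integer solutions.

no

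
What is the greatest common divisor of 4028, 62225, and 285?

19

gcd(62225, 4028) = 19  (62225 = 15·4028 + 1805, 4028 = 2·1805 + 418, 1805 = 4·418 + 133, 418 = 3·133 + 19, 133 = 7·19).
gcd(19, 285) = 19.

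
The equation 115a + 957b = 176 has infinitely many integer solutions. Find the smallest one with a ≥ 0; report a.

gcd(957, 115) = 1  (957 = 8×115 + 37, 115 = 3×37 + 4, 37 = 9×4 + 1, 4 = 4×1).
1 divides 176, so solutions exist.
Back-substituting, 115×(-233) + 957×(28) = 1.
Scale by 176/1 = 176: (a₀, b₀) = (-41008, 4928).
General solution: a = -41008 + 957t, b = 4928 - 115t for integer t.
a ≥ 0: smallest is -41008 mod 957 = 143 (at t = 43), with b = -17.

143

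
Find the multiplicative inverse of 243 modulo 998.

115

gcd(998, 243) = 1  (998 = 4×243 + 26, 243 = 9×26 + 9, 26 = 2×9 + 8, 9 = 1×8 + 1, 8 = 8×1).
Back-substituting, 243×(115) + 998×(-28) = 1.
So 243×115 ≡ 1 (mod 998), and 115 mod 998 = 115.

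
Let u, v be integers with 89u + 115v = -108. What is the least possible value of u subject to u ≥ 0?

gcd(115, 89) = 1  (115 = 1·89 + 26, 89 = 3·26 + 11, 26 = 2·11 + 4, 11 = 2·4 + 3, 4 = 1·3 + 1, 3 = 3·1).
1 divides -108, so solutions exist.
Back-substituting, 89·(-31) + 115·(24) = 1.
Scale by -108/1 = -108: (u₀, v₀) = (3348, -2592).
General solution: u = 3348 + 115t, v = -2592 - 89t for integer t.
u ≥ 0: smallest is 3348 mod 115 = 13 (at t = -29), with v = -11.

13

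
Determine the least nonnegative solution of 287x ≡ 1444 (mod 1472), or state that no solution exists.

1436

gcd(1472, 287) = 1  (1472 = 5*287 + 37, 287 = 7*37 + 28, 37 = 1*28 + 9, 28 = 3*9 + 1, 9 = 9*1).
1 divides 1444, so solutions exist.
Back-substituting, 287*(159) + 1472*(-31) = 1.
So 287*(159) ≡ 1 (mod 1472); multiply by 1444: x ≡ 229596 (mod 1472).
Smallest nonnegative: x = 229596 mod 1472 = 1436.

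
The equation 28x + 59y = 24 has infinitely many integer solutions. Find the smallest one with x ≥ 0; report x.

gcd(59, 28):
  59 = 2×28 + 3
  28 = 9×3 + 1
  3 = 3×1
so gcd(59, 28) = 1.
1 divides 24, so solutions exist.
Back-substitute for Bézout coefficients:
  1 = 28 - 9×3
  ... = 28×(19) + 59×(-9)
Scale by 24/1 = 24: (x₀, y₀) = (456, -216).
General solution: x = 456 + 59t, y = -216 - 28t for integer t.
x ≥ 0: smallest is 456 mod 59 = 43 (at t = -7), with y = -20.

43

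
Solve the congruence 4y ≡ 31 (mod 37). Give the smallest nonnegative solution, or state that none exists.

gcd(37, 4):
  37 = 9·4 + 1
  4 = 4·1
so gcd(37, 4) = 1.
1 divides 31, so solutions exist.
Back-substitute for Bézout coefficients:
  1 = 37 - 9·4
  ... = 4·(-9) + 37·(1)
So 4·(-9) ≡ 1 (mod 37); multiply by 31: y ≡ -279 (mod 37).
Smallest nonnegative: y = -279 mod 37 = 17.

17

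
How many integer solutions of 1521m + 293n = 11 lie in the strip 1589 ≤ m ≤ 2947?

gcd(1521, 293) = 1  (1521 = 5×293 + 56, 293 = 5×56 + 13, 56 = 4×13 + 4, 13 = 3×4 + 1, 4 = 4×1).
Back-substituting, 1521×(-68) + 293×(353) = 1.
Scale by 11: particular solution (-748, 3883); reduce m mod 293: (131, -680).
General solution: m = 131 + 293t, n = -680 - 1521t for integer t.
1589 ≤ 131 + 293t ≤ 2947 gives t ∈ [5, 9], which is 5 values.

5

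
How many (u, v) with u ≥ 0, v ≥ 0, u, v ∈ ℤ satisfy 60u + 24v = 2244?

19

gcd(60, 24) = 12  (60 = 2×24 + 12, 24 = 2×12).
Back-substituting, 60×(1) + 24×(-2) = 12.
Scale by 187: one solution is (187, -374). Reduce u mod 2: (1, 91).
General: u = 1 + 2t, v = 91 - 5t.
u ≥ 0 ⇒ t ≥ 0; v ≥ 0 ⇒ t ≤ 18. So t ∈ [0, 18]: 19 solutions.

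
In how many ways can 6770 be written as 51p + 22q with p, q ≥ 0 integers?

6

gcd(51, 22) = 1.
By Bézout, 51*(-3) + 22*(7) = 1.
One solution: (18, 266).
General: p = 18 + 22t, q = 266 - 51t.
p ≥ 0 ⇒ t ≥ 0; q ≥ 0 ⇒ t ≤ 5. So t ∈ [0, 5]: 6 solutions.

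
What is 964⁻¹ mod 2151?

gcd(2151, 964):
  2151 = 2·964 + 223
  964 = 4·223 + 72
  223 = 3·72 + 7
  72 = 10·7 + 2
  7 = 3·2 + 1
  2 = 2·1
so gcd(2151, 964) = 1.
Back-substitute for Bézout coefficients:
  1 = 7 - 3·2
  ... = 964·(-926) + 2151·(415)
So 964·-926 ≡ 1 (mod 2151), and -926 mod 2151 = 1225.

1225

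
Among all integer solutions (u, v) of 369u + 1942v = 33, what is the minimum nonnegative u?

gcd(1942, 369):
  1942 = 5·369 + 97
  369 = 3·97 + 78
  97 = 1·78 + 19
  78 = 4·19 + 2
  19 = 9·2 + 1
  2 = 2·1
so gcd(1942, 369) = 1.
1 divides 33, so solutions exist.
Back-substitute for Bézout coefficients:
  1 = 19 - 9·2
  ... = 369·(-921) + 1942·(175)
Scale by 33/1 = 33: (u₀, v₀) = (-30393, 5775).
General solution: u = -30393 + 1942t, v = 5775 - 369t for integer t.
u ≥ 0: smallest is -30393 mod 1942 = 679 (at t = 16), with v = -129.

679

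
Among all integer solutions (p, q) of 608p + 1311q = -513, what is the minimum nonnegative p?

gcd(1311, 608):
  1311 = 2·608 + 95
  608 = 6·95 + 38
  95 = 2·38 + 19
  38 = 2·19
so gcd(1311, 608) = 19.
19 divides -513, so solutions exist.
Back-substitute for Bézout coefficients:
  19 = 95 - 2·38
  ... = 608·(-28) + 1311·(13)
Scale by -513/19 = -27: (p₀, q₀) = (756, -351).
General solution: p = 756 + 69t, q = -351 - 32t for integer t.
p ≥ 0: smallest is 756 mod 69 = 66 (at t = -10), with q = -31.

66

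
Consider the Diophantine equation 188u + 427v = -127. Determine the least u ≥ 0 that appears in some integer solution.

gcd(427, 188) = 1  (427 = 2×188 + 51, 188 = 3×51 + 35, 51 = 1×35 + 16, 35 = 2×16 + 3, 16 = 5×3 + 1, 3 = 3×1).
1 divides -127, so solutions exist.
Back-substituting, 188×(-134) + 427×(59) = 1.
Scale by -127/1 = -127: (u₀, v₀) = (17018, -7493).
General solution: u = 17018 + 427t, v = -7493 - 188t for integer t.
u ≥ 0: smallest is 17018 mod 427 = 365 (at t = -39), with v = -161.

365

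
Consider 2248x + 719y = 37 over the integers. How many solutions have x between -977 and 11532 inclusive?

18

gcd(2248, 719) = 1.
By Bézout, 2248·(-79) + 719·(247) = 1.
Particular solution: (672, -2101).
General solution: x = 672 + 719t, y = -2101 - 2248t for integer t.
-977 ≤ 672 + 719t ≤ 11532 gives t ∈ [-2, 15], which is 18 values.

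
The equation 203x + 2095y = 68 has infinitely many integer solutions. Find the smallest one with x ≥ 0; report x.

gcd(2095, 203) = 1.
1 divides 68, so solutions exist.
By Bézout, 203·(-258) + 2095·(25) = 1.
Scale by 68/1 = 68: (x₀, y₀) = (-17544, 1700).
General solution: x = -17544 + 2095t, y = 1700 - 203t for integer t.
x ≥ 0: smallest is -17544 mod 2095 = 1311 (at t = 9), with y = -127.

1311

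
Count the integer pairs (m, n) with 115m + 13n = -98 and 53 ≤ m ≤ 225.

13

gcd(115, 13) = 1  (115 = 8·13 + 11, 13 = 1·11 + 2, 11 = 5·2 + 1, 2 = 2·1).
Back-substituting, 115·(6) + 13·(-53) = 1.
Scale by -98: particular solution (-588, 5194); reduce m mod 13: (10, -96).
General solution: m = 10 + 13t, n = -96 - 115t for integer t.
53 ≤ 10 + 13t ≤ 225 gives t ∈ [4, 16], which is 13 values.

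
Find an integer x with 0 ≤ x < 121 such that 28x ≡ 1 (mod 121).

13

gcd(121, 28) = 1.
By Bézout, 28×(13) + 121×(-3) = 1.
So 28×13 ≡ 1 (mod 121), and 13 mod 121 = 13.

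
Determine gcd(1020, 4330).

gcd(4330, 1020) = 10  (4330 = 4×1020 + 250, 1020 = 4×250 + 20, 250 = 12×20 + 10, 20 = 2×10).

10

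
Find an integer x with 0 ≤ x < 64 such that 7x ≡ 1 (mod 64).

55

gcd(64, 7) = 1  (64 = 9*7 + 1, 7 = 7*1).
Back-substituting, 7*(-9) + 64*(1) = 1.
So 7*-9 ≡ 1 (mod 64), and -9 mod 64 = 55.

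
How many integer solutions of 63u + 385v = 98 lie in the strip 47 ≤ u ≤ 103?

gcd(385, 63):
  385 = 6·63 + 7
  63 = 9·7
so gcd(385, 63) = 7.
Back-substitute for Bézout coefficients:
  7 = 385 - 6·63
  ... = 63·(-6) + 385·(1)
Scale by 14: particular solution (-84, 14); reduce u mod 55: (26, -4).
General solution: u = 26 + 55t, v = -4 - 9t for integer t.
47 ≤ 26 + 55t ≤ 103 gives t ∈ [1, 1], which is 1 value.

1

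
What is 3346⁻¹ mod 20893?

gcd(20893, 3346) = 1.
By Bézout, 3346*(-5089) + 20893*(815) = 1.
So 3346*-5089 ≡ 1 (mod 20893), and -5089 mod 20893 = 15804.

15804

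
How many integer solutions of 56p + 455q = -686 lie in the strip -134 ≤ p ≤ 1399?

gcd(455, 56) = 7.
By Bézout, 56·(-8) + 455·(1) = 7.
Particular solution: (4, -2).
General solution: p = 4 + 65t, q = -2 - 8t for integer t.
-134 ≤ 4 + 65t ≤ 1399 gives t ∈ [-2, 21], which is 24 values.

24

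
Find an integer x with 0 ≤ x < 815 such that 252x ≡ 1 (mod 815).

663

gcd(815, 252) = 1.
By Bézout, 252×(-152) + 815×(47) = 1.
So 252×-152 ≡ 1 (mod 815), and -152 mod 815 = 663.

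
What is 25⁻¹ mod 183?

gcd(183, 25):
  183 = 7×25 + 8
  25 = 3×8 + 1
  8 = 8×1
so gcd(183, 25) = 1.
Back-substitute for Bézout coefficients:
  1 = 25 - 3×8
  ... = 25×(22) + 183×(-3)
So 25×22 ≡ 1 (mod 183), and 22 mod 183 = 22.

22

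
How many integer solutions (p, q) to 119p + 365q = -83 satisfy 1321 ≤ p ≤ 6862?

gcd(365, 119) = 1.
By Bézout, 119×(-46) + 365×(15) = 1.
Particular solution: (168, -55).
General solution: p = 168 + 365t, q = -55 - 119t for integer t.
1321 ≤ 168 + 365t ≤ 6862 gives t ∈ [4, 18], which is 15 values.

15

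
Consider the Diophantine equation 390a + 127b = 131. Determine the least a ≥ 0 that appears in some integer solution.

71

gcd(390, 127) = 1  (390 = 3·127 + 9, 127 = 14·9 + 1, 9 = 9·1).
1 divides 131, so solutions exist.
Back-substituting, 390·(-14) + 127·(43) = 1.
Scale by 131/1 = 131: (a₀, b₀) = (-1834, 5633).
General solution: a = -1834 + 127t, b = 5633 - 390t for integer t.
a ≥ 0: smallest is -1834 mod 127 = 71 (at t = 15), with b = -217.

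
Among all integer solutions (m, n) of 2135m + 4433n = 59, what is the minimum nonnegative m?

2039

gcd(4433, 2135) = 1.
1 divides 59, so solutions exist.
By Bézout, 2135·(1387) + 4433·(-668) = 1.
Scale by 59/1 = 59: (m₀, n₀) = (81833, -39412).
General solution: m = 81833 + 4433t, n = -39412 - 2135t for integer t.
m ≥ 0: smallest is 81833 mod 4433 = 2039 (at t = -18), with n = -982.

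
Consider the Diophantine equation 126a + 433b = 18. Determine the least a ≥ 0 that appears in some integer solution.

gcd(433, 126):
  433 = 3·126 + 55
  126 = 2·55 + 16
  55 = 3·16 + 7
  16 = 2·7 + 2
  7 = 3·2 + 1
  2 = 2·1
so gcd(433, 126) = 1.
1 divides 18, so solutions exist.
Back-substitute for Bézout coefficients:
  1 = 7 - 3·2
  ... = 126·(-189) + 433·(55)
Scale by 18/1 = 18: (a₀, b₀) = (-3402, 990).
General solution: a = -3402 + 433t, b = 990 - 126t for integer t.
a ≥ 0: smallest is -3402 mod 433 = 62 (at t = 8), with b = -18.

62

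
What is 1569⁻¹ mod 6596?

5957

gcd(6596, 1569):
  6596 = 4*1569 + 320
  1569 = 4*320 + 289
  320 = 1*289 + 31
  289 = 9*31 + 10
  31 = 3*10 + 1
  10 = 10*1
so gcd(6596, 1569) = 1.
Back-substitute for Bézout coefficients:
  1 = 31 - 3*10
  ... = 1569*(-639) + 6596*(152)
So 1569*-639 ≡ 1 (mod 6596), and -639 mod 6596 = 5957.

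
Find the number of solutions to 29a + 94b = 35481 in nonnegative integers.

gcd(94, 29):
  94 = 3*29 + 7
  29 = 4*7 + 1
  7 = 7*1
so gcd(94, 29) = 1.
Back-substitute for Bézout coefficients:
  1 = 29 - 4*7
  ... = 29*(13) + 94*(-4)
Scale by 35481: one solution is (461253, -141924). Reduce a mod 94: (89, 350).
General: a = 89 + 94t, b = 350 - 29t.
a ≥ 0 ⇒ t ≥ 0; b ≥ 0 ⇒ t ≤ 12. So t ∈ [0, 12]: 13 solutions.

13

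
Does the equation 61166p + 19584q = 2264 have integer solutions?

gcd(61166, 19584) = 34  (61166 = 3·19584 + 2414, 19584 = 8·2414 + 272, 2414 = 8·272 + 238, 272 = 1·238 + 34, 238 = 7·34).
34 does not divide 2264 (remainder 20), so no integer solutions.

no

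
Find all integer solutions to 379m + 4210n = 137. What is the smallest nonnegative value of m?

gcd(4210, 379):
  4210 = 11·379 + 41
  379 = 9·41 + 10
  41 = 4·10 + 1
  10 = 10·1
so gcd(4210, 379) = 1.
1 divides 137, so solutions exist.
Back-substitute for Bézout coefficients:
  1 = 41 - 4·10
  ... = 379·(-411) + 4210·(37)
Scale by 137/1 = 137: (m₀, n₀) = (-56307, 5069).
General solution: m = -56307 + 4210t, n = 5069 - 379t for integer t.
m ≥ 0: smallest is -56307 mod 4210 = 2633 (at t = 14), with n = -237.

2633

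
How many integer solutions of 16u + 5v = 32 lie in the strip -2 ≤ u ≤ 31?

gcd(16, 5):
  16 = 3·5 + 1
  5 = 5·1
so gcd(16, 5) = 1.
Back-substitute for Bézout coefficients:
  1 = 16 - 3·5
  ... = 16·(1) + 5·(-3)
Scale by 32: particular solution (32, -96); reduce u mod 5: (2, 0).
General solution: u = 2 + 5t, v = 0 - 16t for integer t.
-2 ≤ 2 + 5t ≤ 31 gives t ∈ [0, 5], which is 6 values.

6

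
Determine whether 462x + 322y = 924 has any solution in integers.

gcd(462, 322) = 14  (462 = 1·322 + 140, 322 = 2·140 + 42, 140 = 3·42 + 14, 42 = 3·14).
14 divides 924, so integer solutions exist.

yes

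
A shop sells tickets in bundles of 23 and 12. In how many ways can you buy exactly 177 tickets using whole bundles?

1

Need nonnegative integers with 23j + 12k = 177.
gcd(23, 12) = 1, and 23·(-1) + 12·(2) = 1.
So (j₀, k₀) = (-177, 354); general j = -177 + 12t, k = 354 - 23t.
j ≥ 0 ⇒ t ≥ 15; k ≥ 0 ⇒ t ≤ 15. That's 1 value of t.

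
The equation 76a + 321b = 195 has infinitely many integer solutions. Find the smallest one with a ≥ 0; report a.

gcd(321, 76) = 1.
1 divides 195, so solutions exist.
By Bézout, 76*(-38) + 321*(9) = 1.
Scale by 195/1 = 195: (a₀, b₀) = (-7410, 1755).
General solution: a = -7410 + 321t, b = 1755 - 76t for integer t.
a ≥ 0: smallest is -7410 mod 321 = 294 (at t = 24), with b = -69.

294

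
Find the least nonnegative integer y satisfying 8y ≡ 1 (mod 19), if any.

gcd(19, 8) = 1  (19 = 2×8 + 3, 8 = 2×3 + 2, 3 = 1×2 + 1, 2 = 2×1).
1 divides 1, so solutions exist.
Back-substituting, 8×(-7) + 19×(3) = 1.
So 8×(-7) ≡ 1 (mod 19); multiply by 1: y ≡ -7 (mod 19).
Smallest nonnegative: y = -7 mod 19 = 12.

12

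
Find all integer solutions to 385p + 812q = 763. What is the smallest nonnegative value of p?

99

gcd(812, 385):
  812 = 2·385 + 42
  385 = 9·42 + 7
  42 = 6·7
so gcd(812, 385) = 7.
7 divides 763, so solutions exist.
Back-substitute for Bézout coefficients:
  7 = 385 - 9·42
  ... = 385·(19) + 812·(-9)
Scale by 763/7 = 109: (p₀, q₀) = (2071, -981).
General solution: p = 2071 + 116t, q = -981 - 55t for integer t.
p ≥ 0: smallest is 2071 mod 116 = 99 (at t = -17), with q = -46.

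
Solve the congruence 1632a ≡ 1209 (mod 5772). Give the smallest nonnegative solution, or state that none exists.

no solution

gcd(5772, 1632) = 12  (5772 = 3*1632 + 876, 1632 = 1*876 + 756, 876 = 1*756 + 120, 756 = 6*120 + 36, 120 = 3*36 + 12, 36 = 3*12).
12 does not divide 1209, so the congruence has no solution.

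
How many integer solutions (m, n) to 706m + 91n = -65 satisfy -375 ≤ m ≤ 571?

gcd(706, 91):
  706 = 7×91 + 69
  91 = 1×69 + 22
  69 = 3×22 + 3
  22 = 7×3 + 1
  3 = 3×1
so gcd(706, 91) = 1.
Back-substitute for Bézout coefficients:
  1 = 22 - 7×3
  ... = 706×(-29) + 91×(225)
Scale by -65: particular solution (1885, -14625); reduce m mod 91: (65, -505).
General solution: m = 65 + 91t, n = -505 - 706t for integer t.
-375 ≤ 65 + 91t ≤ 571 gives t ∈ [-4, 5], which is 10 values.

10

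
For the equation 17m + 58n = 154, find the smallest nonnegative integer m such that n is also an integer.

50

gcd(58, 17):
  58 = 3*17 + 7
  17 = 2*7 + 3
  7 = 2*3 + 1
  3 = 3*1
so gcd(58, 17) = 1.
1 divides 154, so solutions exist.
Back-substitute for Bézout coefficients:
  1 = 7 - 2*3
  ... = 17*(-17) + 58*(5)
Scale by 154/1 = 154: (m₀, n₀) = (-2618, 770).
General solution: m = -2618 + 58t, n = 770 - 17t for integer t.
m ≥ 0: smallest is -2618 mod 58 = 50 (at t = 46), with n = -12.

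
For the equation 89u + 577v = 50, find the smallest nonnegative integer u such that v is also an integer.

gcd(577, 89) = 1  (577 = 6×89 + 43, 89 = 2×43 + 3, 43 = 14×3 + 1, 3 = 3×1).
1 divides 50, so solutions exist.
Back-substituting, 89×(-188) + 577×(29) = 1.
Scale by 50/1 = 50: (u₀, v₀) = (-9400, 1450).
General solution: u = -9400 + 577t, v = 1450 - 89t for integer t.
u ≥ 0: smallest is -9400 mod 577 = 409 (at t = 17), with v = -63.

409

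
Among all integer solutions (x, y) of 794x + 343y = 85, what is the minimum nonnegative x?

gcd(794, 343) = 1  (794 = 2×343 + 108, 343 = 3×108 + 19, 108 = 5×19 + 13, 19 = 1×13 + 6, 13 = 2×6 + 1, 6 = 6×1).
1 divides 85, so solutions exist.
Back-substituting, 794×(54) + 343×(-125) = 1.
Scale by 85/1 = 85: (x₀, y₀) = (4590, -10625).
General solution: x = 4590 + 343t, y = -10625 - 794t for integer t.
x ≥ 0: smallest is 4590 mod 343 = 131 (at t = -13), with y = -303.

131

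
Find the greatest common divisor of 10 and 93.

gcd(93, 10) = 1  (93 = 9·10 + 3, 10 = 3·3 + 1, 3 = 3·1).

1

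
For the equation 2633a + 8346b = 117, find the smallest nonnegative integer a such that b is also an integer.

gcd(8346, 2633):
  8346 = 3·2633 + 447
  2633 = 5·447 + 398
  447 = 1·398 + 49
  398 = 8·49 + 6
  49 = 8·6 + 1
  6 = 6·1
so gcd(8346, 2633) = 1.
1 divides 117, so solutions exist.
Back-substitute for Bézout coefficients:
  1 = 49 - 8·6
  ... = 2633·(-1363) + 8346·(430)
Scale by 117/1 = 117: (a₀, b₀) = (-159471, 50310).
General solution: a = -159471 + 8346t, b = 50310 - 2633t for integer t.
a ≥ 0: smallest is -159471 mod 8346 = 7449 (at t = 20), with b = -2350.

7449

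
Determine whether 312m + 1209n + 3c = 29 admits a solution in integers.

gcd(1209, 312) = 39  (1209 = 3*312 + 273, 312 = 1*273 + 39, 273 = 7*39).
gcd(39, 3) = 3.
3 does not divide 29 (remainder 2), so no integer solutions.

no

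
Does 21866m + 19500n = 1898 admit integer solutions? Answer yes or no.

gcd(21866, 19500) = 26  (21866 = 1*19500 + 2366, 19500 = 8*2366 + 572, 2366 = 4*572 + 78, 572 = 7*78 + 26, 78 = 3*26).
26 divides 1898, so integer solutions exist.

yes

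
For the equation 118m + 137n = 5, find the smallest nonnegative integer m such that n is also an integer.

gcd(137, 118):
  137 = 1·118 + 19
  118 = 6·19 + 4
  19 = 4·4 + 3
  4 = 1·3 + 1
  3 = 3·1
so gcd(137, 118) = 1.
1 divides 5, so solutions exist.
Back-substitute for Bézout coefficients:
  1 = 4 - 1·3
  ... = 118·(36) + 137·(-31)
Scale by 5/1 = 5: (m₀, n₀) = (180, -155).
General solution: m = 180 + 137t, n = -155 - 118t for integer t.
m ≥ 0: smallest is 180 mod 137 = 43 (at t = -1), with n = -37.

43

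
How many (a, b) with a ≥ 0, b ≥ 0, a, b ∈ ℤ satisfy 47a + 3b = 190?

1

gcd(47, 3) = 1  (47 = 15*3 + 2, 3 = 1*2 + 1, 2 = 2*1).
Back-substituting, 47*(-1) + 3*(16) = 1.
Scale by 190: one solution is (-190, 3040). Reduce a mod 3: (2, 32).
General: a = 2 + 3t, b = 32 - 47t.
a ≥ 0 ⇒ t ≥ 0; b ≥ 0 ⇒ t ≤ 0. So t ∈ [0, 0]: 1 solution.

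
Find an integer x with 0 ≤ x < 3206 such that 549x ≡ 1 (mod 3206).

2441

gcd(3206, 549):
  3206 = 5×549 + 461
  549 = 1×461 + 88
  461 = 5×88 + 21
  88 = 4×21 + 4
  21 = 5×4 + 1
  4 = 4×1
so gcd(3206, 549) = 1.
Back-substitute for Bézout coefficients:
  1 = 21 - 5×4
  ... = 549×(-765) + 3206×(131)
So 549×-765 ≡ 1 (mod 3206), and -765 mod 3206 = 2441.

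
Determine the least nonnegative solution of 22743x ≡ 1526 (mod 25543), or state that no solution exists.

2572

gcd(25543, 22743) = 7.
7 divides 1526, so solutions exist.
By Bézout, 22743×(447) + 25543×(-398) = 7.
So 22743×(447) ≡ 7 (mod 25543); multiply by 218: x ≡ 97446 (mod 3649).
Smallest nonnegative: x = 97446 mod 3649 = 2572.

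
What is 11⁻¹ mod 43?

gcd(43, 11) = 1  (43 = 3×11 + 10, 11 = 1×10 + 1, 10 = 10×1).
Back-substituting, 11×(4) + 43×(-1) = 1.
So 11×4 ≡ 1 (mod 43), and 4 mod 43 = 4.

4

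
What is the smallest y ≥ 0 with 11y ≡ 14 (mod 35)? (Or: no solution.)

14

gcd(35, 11) = 1.
1 divides 14, so solutions exist.
By Bézout, 11·(16) + 35·(-5) = 1.
So 11·(16) ≡ 1 (mod 35); multiply by 14: y ≡ 224 (mod 35).
Smallest nonnegative: y = 224 mod 35 = 14.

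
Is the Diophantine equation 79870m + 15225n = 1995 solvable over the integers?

gcd(79870, 15225) = 35  (79870 = 5×15225 + 3745, 15225 = 4×3745 + 245, 3745 = 15×245 + 70, 245 = 3×70 + 35, 70 = 2×35).
35 divides 1995, so integer solutions exist.

yes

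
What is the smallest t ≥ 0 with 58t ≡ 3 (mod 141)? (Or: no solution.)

90

gcd(141, 58):
  141 = 2·58 + 25
  58 = 2·25 + 8
  25 = 3·8 + 1
  8 = 8·1
so gcd(141, 58) = 1.
1 divides 3, so solutions exist.
Back-substitute for Bézout coefficients:
  1 = 25 - 3·8
  ... = 58·(-17) + 141·(7)
So 58·(-17) ≡ 1 (mod 141); multiply by 3: t ≡ -51 (mod 141).
Smallest nonnegative: t = -51 mod 141 = 90.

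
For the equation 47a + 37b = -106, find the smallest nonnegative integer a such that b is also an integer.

gcd(47, 37):
  47 = 1·37 + 10
  37 = 3·10 + 7
  10 = 1·7 + 3
  7 = 2·3 + 1
  3 = 3·1
so gcd(47, 37) = 1.
1 divides -106, so solutions exist.
Back-substitute for Bézout coefficients:
  1 = 7 - 2·3
  ... = 47·(-11) + 37·(14)
Scale by -106/1 = -106: (a₀, b₀) = (1166, -1484).
General solution: a = 1166 + 37t, b = -1484 - 47t for integer t.
a ≥ 0: smallest is 1166 mod 37 = 19 (at t = -31), with b = -27.

19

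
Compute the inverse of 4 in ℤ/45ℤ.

gcd(45, 4) = 1  (45 = 11*4 + 1, 4 = 4*1).
Back-substituting, 4*(-11) + 45*(1) = 1.
So 4*-11 ≡ 1 (mod 45), and -11 mod 45 = 34.

34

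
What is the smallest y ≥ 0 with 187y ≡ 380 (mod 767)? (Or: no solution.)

687

gcd(767, 187) = 1  (767 = 4*187 + 19, 187 = 9*19 + 16, 19 = 1*16 + 3, 16 = 5*3 + 1, 3 = 3*1).
1 divides 380, so solutions exist.
Back-substituting, 187*(242) + 767*(-59) = 1.
So 187*(242) ≡ 1 (mod 767); multiply by 380: y ≡ 91960 (mod 767).
Smallest nonnegative: y = 91960 mod 767 = 687.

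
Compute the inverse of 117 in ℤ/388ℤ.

gcd(388, 117) = 1  (388 = 3×117 + 37, 117 = 3×37 + 6, 37 = 6×6 + 1, 6 = 6×1).
Back-substituting, 117×(-63) + 388×(19) = 1.
So 117×-63 ≡ 1 (mod 388), and -63 mod 388 = 325.

325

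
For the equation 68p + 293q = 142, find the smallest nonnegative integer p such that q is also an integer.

gcd(293, 68):
  293 = 4*68 + 21
  68 = 3*21 + 5
  21 = 4*5 + 1
  5 = 5*1
so gcd(293, 68) = 1.
1 divides 142, so solutions exist.
Back-substitute for Bézout coefficients:
  1 = 21 - 4*5
  ... = 68*(-56) + 293*(13)
Scale by 142/1 = 142: (p₀, q₀) = (-7952, 1846).
General solution: p = -7952 + 293t, q = 1846 - 68t for integer t.
p ≥ 0: smallest is -7952 mod 293 = 252 (at t = 28), with q = -58.

252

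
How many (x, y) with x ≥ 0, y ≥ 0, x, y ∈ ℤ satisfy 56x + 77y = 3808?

7

gcd(77, 56) = 7.
By Bézout, 56*(-4) + 77*(3) = 7.
One solution: (2, 48).
General: x = 2 + 11t, y = 48 - 8t.
x ≥ 0 ⇒ t ≥ 0; y ≥ 0 ⇒ t ≤ 6. So t ∈ [0, 6]: 7 solutions.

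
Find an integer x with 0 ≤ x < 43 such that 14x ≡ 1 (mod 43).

40

gcd(43, 14):
  43 = 3·14 + 1
  14 = 14·1
so gcd(43, 14) = 1.
Back-substitute for Bézout coefficients:
  1 = 43 - 3·14
  ... = 14·(-3) + 43·(1)
So 14·-3 ≡ 1 (mod 43), and -3 mod 43 = 40.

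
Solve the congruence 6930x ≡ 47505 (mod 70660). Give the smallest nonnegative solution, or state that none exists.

no solution

gcd(70660, 6930) = 10  (70660 = 10*6930 + 1360, 6930 = 5*1360 + 130, 1360 = 10*130 + 60, 130 = 2*60 + 10, 60 = 6*10).
10 does not divide 47505, so the congruence has no solution.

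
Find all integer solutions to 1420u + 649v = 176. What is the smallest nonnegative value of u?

44

gcd(1420, 649):
  1420 = 2·649 + 122
  649 = 5·122 + 39
  122 = 3·39 + 5
  39 = 7·5 + 4
  5 = 1·4 + 1
  4 = 4·1
so gcd(1420, 649) = 1.
1 divides 176, so solutions exist.
Back-substitute for Bézout coefficients:
  1 = 5 - 1·4
  ... = 1420·(133) + 649·(-291)
Scale by 176/1 = 176: (u₀, v₀) = (23408, -51216).
General solution: u = 23408 + 649t, v = -51216 - 1420t for integer t.
u ≥ 0: smallest is 23408 mod 649 = 44 (at t = -36), with v = -96.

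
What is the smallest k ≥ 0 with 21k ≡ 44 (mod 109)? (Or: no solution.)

54

gcd(109, 21):
  109 = 5*21 + 4
  21 = 5*4 + 1
  4 = 4*1
so gcd(109, 21) = 1.
1 divides 44, so solutions exist.
Back-substitute for Bézout coefficients:
  1 = 21 - 5*4
  ... = 21*(26) + 109*(-5)
So 21*(26) ≡ 1 (mod 109); multiply by 44: k ≡ 1144 (mod 109).
Smallest nonnegative: k = 1144 mod 109 = 54.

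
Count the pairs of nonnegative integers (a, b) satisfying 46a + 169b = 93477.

12

gcd(169, 46) = 1  (169 = 3×46 + 31, 46 = 1×31 + 15, 31 = 2×15 + 1, 15 = 15×1).
Back-substituting, 46×(-11) + 169×(3) = 1.
Scale by 93477: one solution is (-1028247, 280431). Reduce a mod 169: (118, 521).
General: a = 118 + 169t, b = 521 - 46t.
a ≥ 0 ⇒ t ≥ 0; b ≥ 0 ⇒ t ≤ 11. So t ∈ [0, 11]: 12 solutions.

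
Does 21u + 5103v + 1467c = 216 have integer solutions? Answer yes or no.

gcd(5103, 21) = 21  (5103 = 243×21).
gcd(21, 1467) = 3.
3 divides 216, so integer solutions exist.

yes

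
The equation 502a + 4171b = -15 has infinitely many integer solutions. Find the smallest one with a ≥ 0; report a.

gcd(4171, 502):
  4171 = 8*502 + 155
  502 = 3*155 + 37
  155 = 4*37 + 7
  37 = 5*7 + 2
  7 = 3*2 + 1
  2 = 2*1
so gcd(4171, 502) = 1.
1 divides -15, so solutions exist.
Back-substitute for Bézout coefficients:
  1 = 7 - 3*2
  ... = 502*(-1803) + 4171*(217)
Scale by -15/1 = -15: (a₀, b₀) = (27045, -3255).
General solution: a = 27045 + 4171t, b = -3255 - 502t for integer t.
a ≥ 0: smallest is 27045 mod 4171 = 2019 (at t = -6), with b = -243.

2019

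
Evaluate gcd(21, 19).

gcd(21, 19):
  21 = 1*19 + 2
  19 = 9*2 + 1
  2 = 2*1
so gcd(21, 19) = 1.

1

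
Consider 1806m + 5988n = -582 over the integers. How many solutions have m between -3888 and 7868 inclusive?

12

gcd(5988, 1806) = 6.
By Bézout, 1806×(63) + 5988×(-19) = 6.
Particular solution: (875, -264).
General solution: m = 875 + 998t, n = -264 - 301t for integer t.
-3888 ≤ 875 + 998t ≤ 7868 gives t ∈ [-4, 7], which is 12 values.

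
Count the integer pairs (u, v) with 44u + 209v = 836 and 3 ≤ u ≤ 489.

25

gcd(209, 44) = 11.
By Bézout, 44·(5) + 209·(-1) = 11.
Particular solution: (0, 4).
General solution: u = 0 + 19t, v = 4 - 4t for integer t.
3 ≤ 0 + 19t ≤ 489 gives t ∈ [1, 25], which is 25 values.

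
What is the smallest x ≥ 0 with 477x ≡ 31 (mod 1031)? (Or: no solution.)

508

gcd(1031, 477) = 1  (1031 = 2·477 + 77, 477 = 6·77 + 15, 77 = 5·15 + 2, 15 = 7·2 + 1, 2 = 2·1).
1 divides 31, so solutions exist.
Back-substituting, 477·(482) + 1031·(-223) = 1.
So 477·(482) ≡ 1 (mod 1031); multiply by 31: x ≡ 14942 (mod 1031).
Smallest nonnegative: x = 14942 mod 1031 = 508.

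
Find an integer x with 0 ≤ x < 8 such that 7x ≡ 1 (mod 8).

gcd(8, 7):
  8 = 1×7 + 1
  7 = 7×1
so gcd(8, 7) = 1.
Back-substitute for Bézout coefficients:
  1 = 8 - 1×7
  ... = 7×(-1) + 8×(1)
So 7×-1 ≡ 1 (mod 8), and -1 mod 8 = 7.

7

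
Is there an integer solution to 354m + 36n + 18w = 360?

yes

gcd(354, 36):
  354 = 9×36 + 30
  36 = 1×30 + 6
  30 = 5×6
so gcd(354, 36) = 6.
gcd(6, 18) = 6.
6 divides 360, so integer solutions exist.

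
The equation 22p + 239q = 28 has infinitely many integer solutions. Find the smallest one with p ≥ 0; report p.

gcd(239, 22) = 1.
1 divides 28, so solutions exist.
By Bézout, 22*(-76) + 239*(7) = 1.
Scale by 28/1 = 28: (p₀, q₀) = (-2128, 196).
General solution: p = -2128 + 239t, q = 196 - 22t for integer t.
p ≥ 0: smallest is -2128 mod 239 = 23 (at t = 9), with q = -2.

23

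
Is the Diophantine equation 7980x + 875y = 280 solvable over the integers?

yes

gcd(7980, 875):
  7980 = 9×875 + 105
  875 = 8×105 + 35
  105 = 3×35
so gcd(7980, 875) = 35.
35 divides 280, so integer solutions exist.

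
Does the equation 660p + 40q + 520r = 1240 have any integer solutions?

gcd(660, 40):
  660 = 16×40 + 20
  40 = 2×20
so gcd(660, 40) = 20.
gcd(20, 520) = 20.
20 divides 1240, so integer solutions exist.

yes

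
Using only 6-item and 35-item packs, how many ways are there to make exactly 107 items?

Need nonnegative integers with 6j + 35k = 107.
gcd(6, 35) = 1, and 6·(6) + 35·(-1) = 1.
So (j₀, k₀) = (642, -107); general j = 642 + 35t, k = -107 - 6t.
j ≥ 0 ⇒ t ≥ -18; k ≥ 0 ⇒ t ≤ -18. That's 1 value of t.

1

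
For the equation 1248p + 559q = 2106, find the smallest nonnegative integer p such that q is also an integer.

42

gcd(1248, 559):
  1248 = 2*559 + 130
  559 = 4*130 + 39
  130 = 3*39 + 13
  39 = 3*13
so gcd(1248, 559) = 13.
13 divides 2106, so solutions exist.
Back-substitute for Bézout coefficients:
  13 = 130 - 3*39
  ... = 1248*(13) + 559*(-29)
Scale by 2106/13 = 162: (p₀, q₀) = (2106, -4698).
General solution: p = 2106 + 43t, q = -4698 - 96t for integer t.
p ≥ 0: smallest is 2106 mod 43 = 42 (at t = -48), with q = -90.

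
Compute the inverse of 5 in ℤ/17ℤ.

gcd(17, 5) = 1.
By Bézout, 5*(7) + 17*(-2) = 1.
So 5*7 ≡ 1 (mod 17), and 7 mod 17 = 7.

7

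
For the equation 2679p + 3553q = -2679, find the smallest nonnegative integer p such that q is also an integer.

186

gcd(3553, 2679) = 19.
19 divides -2679, so solutions exist.
By Bézout, 2679·(-61) + 3553·(46) = 19.
Scale by -2679/19 = -141: (p₀, q₀) = (8601, -6486).
General solution: p = 8601 + 187t, q = -6486 - 141t for integer t.
p ≥ 0: smallest is 8601 mod 187 = 186 (at t = -45), with q = -141.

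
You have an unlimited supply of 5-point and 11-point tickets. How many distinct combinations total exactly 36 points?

1

Need nonnegative integers with 5j + 11k = 36.
gcd(5, 11) = 1, and 5·(-2) + 11·(1) = 1.
So (j₀, k₀) = (-72, 36); general j = -72 + 11t, k = 36 - 5t.
j ≥ 0 ⇒ t ≥ 7; k ≥ 0 ⇒ t ≤ 7. That's 1 value of t.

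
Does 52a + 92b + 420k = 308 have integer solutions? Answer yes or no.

gcd(92, 52):
  92 = 1·52 + 40
  52 = 1·40 + 12
  40 = 3·12 + 4
  12 = 3·4
so gcd(92, 52) = 4.
gcd(4, 420) = 4.
4 divides 308, so integer solutions exist.

yes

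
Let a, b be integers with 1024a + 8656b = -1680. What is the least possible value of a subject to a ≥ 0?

gcd(8656, 1024) = 16.
16 divides -1680, so solutions exist.
By Bézout, 1024·(93) + 8656·(-11) = 16.
Scale by -1680/16 = -105: (a₀, b₀) = (-9765, 1155).
General solution: a = -9765 + 541t, b = 1155 - 64t for integer t.
a ≥ 0: smallest is -9765 mod 541 = 514 (at t = 19), with b = -61.

514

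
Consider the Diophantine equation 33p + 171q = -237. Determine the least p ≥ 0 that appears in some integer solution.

55

gcd(171, 33) = 3  (171 = 5·33 + 6, 33 = 5·6 + 3, 6 = 2·3).
3 divides -237, so solutions exist.
Back-substituting, 33·(26) + 171·(-5) = 3.
Scale by -237/3 = -79: (p₀, q₀) = (-2054, 395).
General solution: p = -2054 + 57t, q = 395 - 11t for integer t.
p ≥ 0: smallest is -2054 mod 57 = 55 (at t = 37), with q = -12.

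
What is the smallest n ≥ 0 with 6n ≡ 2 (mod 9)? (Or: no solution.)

gcd(9, 6) = 3.
3 does not divide 2, so the congruence has no solution.

no solution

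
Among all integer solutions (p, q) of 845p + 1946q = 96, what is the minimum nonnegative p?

gcd(1946, 845):
  1946 = 2*845 + 256
  845 = 3*256 + 77
  256 = 3*77 + 25
  77 = 3*25 + 2
  25 = 12*2 + 1
  2 = 2*1
so gcd(1946, 845) = 1.
1 divides 96, so solutions exist.
Back-substitute for Bézout coefficients:
  1 = 25 - 12*2
  ... = 845*(-935) + 1946*(406)
Scale by 96/1 = 96: (p₀, q₀) = (-89760, 38976).
General solution: p = -89760 + 1946t, q = 38976 - 845t for integer t.
p ≥ 0: smallest is -89760 mod 1946 = 1702 (at t = 47), with q = -739.

1702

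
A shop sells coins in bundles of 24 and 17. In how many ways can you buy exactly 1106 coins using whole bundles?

3

Need nonnegative integers with 24j + 17k = 1106.
gcd(24, 17) = 1, and 24·(5) + 17·(-7) = 1.
So (j₀, k₀) = (5530, -7742); general j = 5530 + 17t, k = -7742 - 24t.
j ≥ 0 ⇒ t ≥ -325; k ≥ 0 ⇒ t ≤ -323. That's 3 values of t.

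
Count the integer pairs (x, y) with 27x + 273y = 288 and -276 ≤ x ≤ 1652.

21

gcd(273, 27) = 3.
By Bézout, 27*(-10) + 273*(1) = 3.
Particular solution: (41, -3).
General solution: x = 41 + 91t, y = -3 - 9t for integer t.
-276 ≤ 41 + 91t ≤ 1652 gives t ∈ [-3, 17], which is 21 values.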